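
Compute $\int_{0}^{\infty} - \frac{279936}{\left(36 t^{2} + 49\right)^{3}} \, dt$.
$- \frac{8748 \pi}{16807}$

Begin with the known result
$$J(a) = \int_{0}^{\infty} - \frac{6}{a^{2} + t^{2}} \, dt = - \frac{3 \pi}{a}.$$

Differentiating under the integral sign with respect to $a$,
$$\frac{dJ}{da} = \int_{0}^{\infty} \frac{12 a}{\left(a^{2} + t^{2}\right)^{2}} \, dt = \frac{3 \pi}{a^{2}},$$
so $\int_{0}^{\infty} - \frac{6}{\left(a^{2} + t^{2}\right)^{2}} \, dt = - \frac{3 \pi}{2 a^{3}}$.

Repeating — each differentiation of $1/(t^2+a^2)^j$ produces $-2ja/(t^2+a^2)^{j+1}$ — and dividing through by $-2ja$ at each step yields, after $2$ differentiations in total,
$$\int_{0}^{\infty} - \frac{6}{\left(a^{2} + t^{2}\right)^{3}} \, dt = - \frac{9 \pi}{8 a^{5}}.$$

Setting $a = \frac{7}{6}$:
$$I = - \frac{8748 \pi}{16807}.$$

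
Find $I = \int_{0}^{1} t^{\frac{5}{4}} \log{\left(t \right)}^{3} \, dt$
$- \frac{512}{2187}$

Start from the elementary integral
$$J(a) = \int_{0}^{1} t^{a} \, dt = \frac{1}{a + 1}.$$

Differentiating under the integral sign brings down a factor of $\ln t$:
$$\frac{dJ}{da} = \int_{0}^{1} t^{a} \log{\left(t \right)} \, dt = - \frac{1}{\left(a + 1\right)^{2}}.$$

Repeating $3$ times in total — each differentiation brings down another $\ln t$ — gives
$$\frac{d^{3}J}{da^{3}} = \int_{0}^{1} t^{a} \log{\left(t \right)}^{3} \, dt = - \frac{6}{\left(a + 1\right)^{4}},$$
and the integrand here is exactly the target integrand, so $I = - \frac{6}{\left(a + 1\right)^{4}}$.

Setting $a = \frac{5}{4}$:
$$I = - \frac{512}{2187}.$$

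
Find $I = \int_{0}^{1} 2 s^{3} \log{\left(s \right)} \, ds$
$- \frac{1}{8}$

Begin with the known integral
$$J(a) = \int_{0}^{1} 2 s^{a} \, ds = \frac{2}{a + 1}.$$

Differentiating under the integral sign brings down a factor of $\ln s$:
$$\frac{dJ}{da} = \int_{0}^{1} 2 s^{a} \log{\left(s \right)} \, ds = - \frac{2}{\left(a + 1\right)^{2}}.$$

The integral on the left is $I$, so $I = - \frac{2}{\left(a + 1\right)^{2}}$.

Setting $a = 3$:
$$I = - \frac{1}{8}.$$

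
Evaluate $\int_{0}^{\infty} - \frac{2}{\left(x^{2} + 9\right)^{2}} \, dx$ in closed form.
$- \frac{\pi}{54}$

Recall the elementary integral
$$J(a) = \int_{0}^{\infty} - \frac{2}{a^{2} + x^{2}} \, dx = - \frac{\pi}{a}.$$

Differentiating under the integral sign with respect to $a$,
$$\frac{dJ}{da} = \int_{0}^{\infty} \frac{4 a}{\left(a^{2} + x^{2}\right)^{2}} \, dx = \frac{\pi}{a^{2}},$$
so $\int_{0}^{\infty} - \frac{2}{\left(a^{2} + x^{2}\right)^{2}} \, dx = - \frac{\pi}{2 a^{3}}$.

Setting $a = 3$:
$$I = - \frac{\pi}{54}.$$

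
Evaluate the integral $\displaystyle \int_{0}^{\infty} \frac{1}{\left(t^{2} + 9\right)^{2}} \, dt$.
$\frac{\pi}{108}$

Begin with the known result
$$J(a) = \int_{0}^{\infty} \frac{1}{a^{2} + t^{2}} \, dt = \frac{\pi}{2 a}.$$

Differentiating under the integral sign with respect to $a$,
$$\frac{dJ}{da} = \int_{0}^{\infty} - \frac{2 a}{\left(a^{2} + t^{2}\right)^{2}} \, dt = - \frac{\pi}{2 a^{2}},$$
so $\int_{0}^{\infty} \frac{1}{\left(a^{2} + t^{2}\right)^{2}} \, dt = \frac{\pi}{4 a^{3}}$.

Setting $a = 3$:
$$I = \frac{\pi}{108}.$$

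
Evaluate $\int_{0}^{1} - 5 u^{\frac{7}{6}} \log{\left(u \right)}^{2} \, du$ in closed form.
$- \frac{2160}{2197}$

Begin with the known integral
$$J(a) = \int_{0}^{1} - 5 u^{a} \, du = - \frac{5}{a + 1}.$$

Differentiating under the integral sign brings down a factor of $\ln u$:
$$\frac{dJ}{da} = \int_{0}^{1} - 5 u^{a} \log{\left(u \right)} \, du = \frac{5}{\left(a + 1\right)^{2}}.$$

Repeating twice in total — each differentiation brings down another $\ln u$ — gives
$$\frac{d^{2}J}{da^{2}} = \int_{0}^{1} - 5 u^{a} \log{\left(u \right)}^{2} \, du = - \frac{10}{\left(a + 1\right)^{3}},$$
and the integrand here is exactly the target integrand, so $I = - \frac{10}{\left(a + 1\right)^{3}}$.

Setting $a = \frac{7}{6}$:
$$I = - \frac{2160}{2197}.$$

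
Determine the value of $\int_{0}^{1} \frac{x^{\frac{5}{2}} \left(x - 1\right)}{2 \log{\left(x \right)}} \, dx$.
$- \frac{\log{\left(7 \right)}}{2} + \log{\left(3 \right)}$

Consider the one-parameter family: let $I(a) = \int_{0}^{1} \frac{x^{\frac{7}{2}} - x^{a}}{2 \log{\left(x \right)}} \, dx$.

Since $\dfrac{\partial}{\partial a}\,x^{a} = x^{a} \ln x$, the $\ln x$ in the denominator cancels and
$$\frac{dI}{da} = \int_{0}^{1} - \frac{1}{2} x^{a} \, dx = - \frac{1}{2} \left[\frac{x^{a+1}}{a+1}\right]_0^1 = - \frac{1}{2 a + 2}.$$

Integrating with respect to $a$ gives $I(a) = - \frac{\log{\left(a + 1 \right)}}{2} - \frac{\log{\left(2 \right)}}{2} + \log{\left(3 \right)} + C$.

At $a = \frac{7}{2}$ the integrand is identically $0$, so $I(\frac{7}{2}) = 0$. The closed form gives $0$, hence $C = 0$.

Setting $a = \frac{5}{2}$:
$$I = - \frac{\log{\left(7 \right)}}{2} + \log{\left(3 \right)}.$$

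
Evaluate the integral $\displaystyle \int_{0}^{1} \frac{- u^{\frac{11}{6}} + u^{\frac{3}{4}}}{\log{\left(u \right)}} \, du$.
$\log{\left(\frac{21}{34} \right)}$

Replace the exponent $\frac{3}{4}$ by a parameter $a$: let $I(a) = \int_{0}^{1} \frac{- u^{\frac{11}{6}} + u^{a}}{\log{\left(u \right)}} \, du$.

Since $\dfrac{\partial}{\partial a}\,u^{a} = u^{a} \ln u$, the $\ln u$ in the denominator cancels and
$$\frac{dI}{da} = \int_{0}^{1} u^{a} \, du = \left[\frac{u^{a+1}}{a+1}\right]_0^1 = \frac{1}{a + 1}.$$

Integrating with respect to $a$ gives $I(a) = \log{\left(\frac{6 a}{17} + \frac{6}{17} \right)} + C$.

At $a = \frac{11}{6}$ the integrand is identically $0$, so $I(\frac{11}{6}) = 0$. The closed form gives $0$, hence $C = 0$.

Setting $a = \frac{3}{4}$:
$$I = \log{\left(\frac{21}{34} \right)}.$$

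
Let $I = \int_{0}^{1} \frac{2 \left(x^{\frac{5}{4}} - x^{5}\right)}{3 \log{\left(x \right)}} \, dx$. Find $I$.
$\log{\left(\frac{3^{\frac{2}{3}}}{4} \right)}$

Introduce a parameter $a$ in the exponent: let $I(a) = \int_{0}^{1} \frac{2 \left(x^{\frac{5}{4}} - x^{a}\right)}{3 \log{\left(x \right)}} \, dx$.

Since $\dfrac{\partial}{\partial a}\,x^{a} = x^{a} \ln x$, the $\ln x$ in the denominator cancels and
$$\frac{dI}{da} = \int_{0}^{1} - \frac{2}{3} x^{a} \, dx = - \frac{2}{3} \left[\frac{x^{a+1}}{a+1}\right]_0^1 = - \frac{2}{3 a + 3}.$$

Integrating with respect to $a$ gives $I(a) = - \frac{2 \log{\left(a + 1 \right)}}{3} - \frac{4 \log{\left(2 \right)}}{3} + \frac{4 \log{\left(3 \right)}}{3} + C$.

At $a = \frac{5}{4}$ the integrand is identically $0$, so $I(\frac{5}{4}) = 0$. The closed form gives $0$, hence $C = 0$.

Setting $a = 5$:
$$I = \log{\left(\frac{3^{\frac{2}{3}}}{4} \right)}.$$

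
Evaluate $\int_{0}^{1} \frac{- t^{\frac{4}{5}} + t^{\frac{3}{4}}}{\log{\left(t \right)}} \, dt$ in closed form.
$\log{\left(\frac{35}{36} \right)}$

Consider the one-parameter family: let $I(a) = \int_{0}^{1} \frac{- t^{\frac{4}{5}} + t^{a}}{\log{\left(t \right)}} \, dt$.

Since $\dfrac{\partial}{\partial a}\,t^{a} = t^{a} \ln t$, the $\ln t$ in the denominator cancels and
$$\frac{dI}{da} = \int_{0}^{1} t^{a} \, dt = \left[\frac{t^{a+1}}{a+1}\right]_0^1 = \frac{1}{a + 1}.$$

Integrating with respect to $a$ gives $I(a) = \log{\left(\frac{5 a}{9} + \frac{5}{9} \right)} + C$.

At $a = \frac{4}{5}$ the integrand is identically $0$, so $I(\frac{4}{5}) = 0$. The closed form gives $0$, hence $C = 0$.

Setting $a = \frac{3}{4}$:
$$I = \log{\left(\frac{35}{36} \right)}.$$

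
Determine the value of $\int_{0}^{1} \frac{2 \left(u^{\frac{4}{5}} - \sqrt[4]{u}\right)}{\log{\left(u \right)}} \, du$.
$\log{\left(\frac{1296}{625} \right)}$

Replace the exponent $\frac{4}{5}$ by a parameter $a$: let $I(a) = \int_{0}^{1} \frac{2 \left(- \sqrt[4]{u} + u^{a}\right)}{\log{\left(u \right)}} \, du$.

Since $\dfrac{\partial}{\partial a}\,u^{a} = u^{a} \ln u$, the $\ln u$ in the denominator cancels and
$$\frac{dI}{da} = \int_{0}^{1} 2 u^{a} \, du = 2 \left[\frac{u^{a+1}}{a+1}\right]_0^1 = \frac{2}{a + 1}.$$

Integrating with respect to $a$ gives $I(a) = \log{\left(\frac{16 \left(a + 1\right)^{2}}{25} \right)} + C$.

At $a = \frac{1}{4}$ the integrand is identically $0$, so $I(\frac{1}{4}) = 0$. The closed form gives $0$, hence $C = 0$.

Setting $a = \frac{4}{5}$:
$$I = \log{\left(\frac{1296}{625} \right)}.$$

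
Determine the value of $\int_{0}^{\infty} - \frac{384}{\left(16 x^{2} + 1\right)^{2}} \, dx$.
$- 24 \pi$

Recall the elementary integral
$$J(a) = \int_{0}^{\infty} - \frac{3}{2 \left(a^{2} + x^{2}\right)} \, dx = - \frac{3 \pi}{4 a}.$$

Differentiating under the integral sign with respect to $a$,
$$\frac{dJ}{da} = \int_{0}^{\infty} \frac{3 a}{\left(a^{2} + x^{2}\right)^{2}} \, dx = \frac{3 \pi}{4 a^{2}},$$
so $\int_{0}^{\infty} - \frac{3}{2 \left(a^{2} + x^{2}\right)^{2}} \, dx = - \frac{3 \pi}{8 a^{3}}$.

Setting $a = \frac{1}{4}$:
$$I = - 24 \pi.$$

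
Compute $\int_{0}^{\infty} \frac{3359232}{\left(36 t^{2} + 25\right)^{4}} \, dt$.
$\frac{17496 \pi}{15625}$

Begin with the known result
$$J(a) = \int_{0}^{\infty} \frac{2}{a^{2} + t^{2}} \, dt = \frac{\pi}{a}.$$

Differentiating under the integral sign with respect to $a$,
$$\frac{dJ}{da} = \int_{0}^{\infty} - \frac{4 a}{\left(a^{2} + t^{2}\right)^{2}} \, dt = - \frac{\pi}{a^{2}},$$
so $\int_{0}^{\infty} \frac{2}{\left(a^{2} + t^{2}\right)^{2}} \, dt = \frac{\pi}{2 a^{3}}$.

Repeating — each differentiation of $1/(t^2+a^2)^j$ produces $-2ja/(t^2+a^2)^{j+1}$ — and dividing through by $-2ja$ at each step yields, after $3$ differentiations in total,
$$\int_{0}^{\infty} \frac{2}{\left(a^{2} + t^{2}\right)^{4}} \, dt = \frac{5 \pi}{16 a^{7}}.$$

Setting $a = \frac{5}{6}$:
$$I = \frac{17496 \pi}{15625}.$$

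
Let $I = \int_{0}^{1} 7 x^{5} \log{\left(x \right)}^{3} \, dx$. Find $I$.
$- \frac{7}{216}$

Begin with the known integral
$$J(a) = \int_{0}^{1} 7 x^{a} \, dx = \frac{7}{a + 1}.$$

Differentiating under the integral sign brings down a factor of $\ln x$:
$$\frac{dJ}{da} = \int_{0}^{1} 7 x^{a} \log{\left(x \right)} \, dx = - \frac{7}{\left(a + 1\right)^{2}}.$$

Repeating $3$ times in total — each differentiation brings down another $\ln x$ — gives
$$\frac{d^{3}J}{da^{3}} = \int_{0}^{1} 7 x^{a} \log{\left(x \right)}^{3} \, dx = - \frac{42}{\left(a + 1\right)^{4}},$$
and the integrand here is exactly the target integrand, so $I = - \frac{42}{\left(a + 1\right)^{4}}$.

Setting $a = 5$:
$$I = - \frac{7}{216}.$$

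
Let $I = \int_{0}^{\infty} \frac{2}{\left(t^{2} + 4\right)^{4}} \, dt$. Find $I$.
$\frac{5 \pi}{2048}$

Start from the standard arctangent integral
$$J(a) = \int_{0}^{\infty} \frac{2}{a^{2} + t^{2}} \, dt = \frac{\pi}{a}.$$

Differentiating under the integral sign with respect to $a$,
$$\frac{dJ}{da} = \int_{0}^{\infty} - \frac{4 a}{\left(a^{2} + t^{2}\right)^{2}} \, dt = - \frac{\pi}{a^{2}},$$
so $\int_{0}^{\infty} \frac{2}{\left(a^{2} + t^{2}\right)^{2}} \, dt = \frac{\pi}{2 a^{3}}$.

Repeating — each differentiation of $1/(t^2+a^2)^j$ produces $-2ja/(t^2+a^2)^{j+1}$ — and dividing through by $-2ja$ at each step yields, after $3$ differentiations in total,
$$\int_{0}^{\infty} \frac{2}{\left(a^{2} + t^{2}\right)^{4}} \, dt = \frac{5 \pi}{16 a^{7}}.$$

Setting $a = 2$:
$$I = \frac{5 \pi}{2048}.$$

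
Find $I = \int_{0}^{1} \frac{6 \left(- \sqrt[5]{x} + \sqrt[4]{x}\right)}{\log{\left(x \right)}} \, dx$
$\log{\left(\frac{244140625}{191102976} \right)}$

Consider the one-parameter family: let $I(a) = \int_{0}^{1} \frac{6 \left(- \sqrt[5]{x} + x^{a}\right)}{\log{\left(x \right)}} \, dx$.

Since $\dfrac{\partial}{\partial a}\,x^{a} = x^{a} \ln x$, the $\ln x$ in the denominator cancels and
$$\frac{dI}{da} = \int_{0}^{1} 6 x^{a} \, dx = 6 \left[\frac{x^{a+1}}{a+1}\right]_0^1 = \frac{6}{a + 1}.$$

Integrating with respect to $a$ gives $I(a) = \log{\left(\frac{15625 \left(a + 1\right)^{6}}{46656} \right)} + C$.

At $a = \frac{1}{5}$ the integrand is identically $0$, so $I(\frac{1}{5}) = 0$. The closed form gives $0$, hence $C = 0$.

Setting $a = \frac{1}{4}$:
$$I = \log{\left(\frac{244140625}{191102976} \right)}.$$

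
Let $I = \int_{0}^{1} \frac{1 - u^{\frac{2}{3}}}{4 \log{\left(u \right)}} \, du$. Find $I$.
$- \frac{\log{\left(5 \right)}}{4} + \frac{\log{\left(3 \right)}}{4}$

Consider the one-parameter family: let $I(a) = \int_{0}^{1} \frac{1 - u^{a}}{4 \log{\left(u \right)}} \, du$.

Since $\dfrac{\partial}{\partial a}\,u^{a} = u^{a} \ln u$, the $\ln u$ in the denominator cancels and
$$\frac{dI}{da} = \int_{0}^{1} - \frac{1}{4} u^{a} \, du = - \frac{1}{4} \left[\frac{u^{a+1}}{a+1}\right]_0^1 = - \frac{1}{4 a + 4}.$$

Integrating with respect to $a$ gives $I(a) = - \frac{\log{\left(a + 1 \right)}}{4} + C$.

At $a = 0$ the integrand is identically $0$, so $I(0) = 0$. The closed form gives $0$, hence $C = 0$.

Setting $a = \frac{2}{3}$:
$$I = - \frac{\log{\left(5 \right)}}{4} + \frac{\log{\left(3 \right)}}{4}.$$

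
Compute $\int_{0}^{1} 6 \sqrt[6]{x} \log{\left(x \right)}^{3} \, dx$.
$- \frac{46656}{2401}$

Consider the simpler parametrised integral
$$J(a) = \int_{0}^{1} 6 x^{a} \, dx = \frac{6}{a + 1}.$$

Differentiating under the integral sign brings down a factor of $\ln x$:
$$\frac{dJ}{da} = \int_{0}^{1} 6 x^{a} \log{\left(x \right)} \, dx = - \frac{6}{\left(a + 1\right)^{2}}.$$

Repeating $3$ times in total — each differentiation brings down another $\ln x$ — gives
$$\frac{d^{3}J}{da^{3}} = \int_{0}^{1} 6 x^{a} \log{\left(x \right)}^{3} \, dx = - \frac{36}{\left(a + 1\right)^{4}},$$
and the integrand here is exactly the target integrand, so $I = - \frac{36}{\left(a + 1\right)^{4}}$.

Setting $a = \frac{1}{6}$:
$$I = - \frac{46656}{2401}.$$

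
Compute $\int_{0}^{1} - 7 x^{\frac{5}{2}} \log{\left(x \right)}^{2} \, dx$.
$- \frac{16}{49}$

Start from the elementary integral
$$J(a) = \int_{0}^{1} - 7 x^{a} \, dx = - \frac{7}{a + 1}.$$

Differentiating under the integral sign brings down a factor of $\ln x$:
$$\frac{dJ}{da} = \int_{0}^{1} - 7 x^{a} \log{\left(x \right)} \, dx = \frac{7}{\left(a + 1\right)^{2}}.$$

Repeating twice in total — each differentiation brings down another $\ln x$ — gives
$$\frac{d^{2}J}{da^{2}} = \int_{0}^{1} - 7 x^{a} \log{\left(x \right)}^{2} \, dx = - \frac{14}{\left(a + 1\right)^{3}},$$
and the integrand here is exactly the target integrand, so $I = - \frac{14}{\left(a + 1\right)^{3}}$.

Setting $a = \frac{5}{2}$:
$$I = - \frac{16}{49}.$$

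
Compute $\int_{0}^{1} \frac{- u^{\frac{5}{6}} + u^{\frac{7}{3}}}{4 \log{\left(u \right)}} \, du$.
$- \frac{\log{\left(11 \right)}}{4} + \frac{\log{\left(2 \right)}}{2} + \frac{\log{\left(5 \right)}}{4}$

Consider the one-parameter family: let $I(a) = \int_{0}^{1} \frac{u^{\frac{7}{3}} - u^{a}}{4 \log{\left(u \right)}} \, du$.

Since $\dfrac{\partial}{\partial a}\,u^{a} = u^{a} \ln u$, the $\ln u$ in the denominator cancels and
$$\frac{dI}{da} = \int_{0}^{1} - \frac{1}{4} u^{a} \, du = - \frac{1}{4} \left[\frac{u^{a+1}}{a+1}\right]_0^1 = - \frac{1}{4 a + 4}.$$

Integrating with respect to $a$ gives $I(a) = - \frac{\log{\left(a + 1 \right)}}{4} - \frac{\log{\left(3 \right)}}{4} + \frac{\log{\left(10 \right)}}{4} + C$.

At $a = \frac{7}{3}$ the integrand is identically $0$, so $I(\frac{7}{3}) = 0$. The closed form gives $0$, hence $C = 0$.

Setting $a = \frac{5}{6}$:
$$I = - \frac{\log{\left(11 \right)}}{4} + \frac{\log{\left(2 \right)}}{2} + \frac{\log{\left(5 \right)}}{4}.$$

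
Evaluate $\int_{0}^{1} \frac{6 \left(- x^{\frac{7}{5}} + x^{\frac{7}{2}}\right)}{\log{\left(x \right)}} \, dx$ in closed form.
$\log{\left(\frac{11390625}{262144} \right)}$

Consider the one-parameter family: let $I(a) = \int_{0}^{1} \frac{6 \left(- x^{\frac{7}{5}} + x^{a}\right)}{\log{\left(x \right)}} \, dx$.

Since $\dfrac{\partial}{\partial a}\,x^{a} = x^{a} \ln x$, the $\ln x$ in the denominator cancels and
$$\frac{dI}{da} = \int_{0}^{1} 6 x^{a} \, dx = 6 \left[\frac{x^{a+1}}{a+1}\right]_0^1 = \frac{6}{a + 1}.$$

Integrating with respect to $a$ gives $I(a) = \log{\left(\frac{15625 \left(a + 1\right)^{6}}{2985984} \right)} + C$.

At $a = \frac{7}{5}$ the integrand is identically $0$, so $I(\frac{7}{5}) = 0$. The closed form gives $0$, hence $C = 0$.

Setting $a = \frac{7}{2}$:
$$I = \log{\left(\frac{11390625}{262144} \right)}.$$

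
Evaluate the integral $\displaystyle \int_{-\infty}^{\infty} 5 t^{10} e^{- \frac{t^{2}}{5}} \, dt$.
$\frac{14765625 \sqrt{5} \sqrt{\pi}}{32}$

Start from the elementary integral
$$J(a) = \int_{-\infty}^{\infty} 5 e^{- a t^{2}} \, dt = \frac{5 \sqrt{\pi}}{\sqrt{a}}.$$

Differentiating under the integral sign brings down a factor of $(-t^2)$:
$$\frac{dJ}{da} = \int_{-\infty}^{\infty} - 5 t^{2} e^{- a t^{2}} \, dt = - \frac{5 \sqrt{\pi}}{2 a^{\frac{3}{2}}}.$$

Repeating $5$ times in total — each differentiation brings down another $(-t^2)$ — gives
$$\frac{d^{5}J}{da^{5}} = \int_{-\infty}^{\infty} - 5 t^{10} e^{- a t^{2}} \, dt = - \frac{4725 \sqrt{\pi}}{32 a^{\frac{11}{2}}},$$
and the integrand here is $(-1)^{5}$ times the target integrand, so $I = (-1)^{5}\,\frac{d^{5}J}{da^{5}} = \frac{4725 \sqrt{\pi}}{32 a^{\frac{11}{2}}}$.

Setting $a = \frac{1}{5}$:
$$I = \frac{14765625 \sqrt{5} \sqrt{\pi}}{32}.$$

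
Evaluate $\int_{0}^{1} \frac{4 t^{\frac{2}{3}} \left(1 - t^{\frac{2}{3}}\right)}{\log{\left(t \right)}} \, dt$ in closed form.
$- \log{\left(\frac{2401}{625} \right)}$

Consider the one-parameter family: let $I(a) = \int_{0}^{1} \frac{4 \left(t^{\frac{2}{3}} - t^{a}\right)}{\log{\left(t \right)}} \, dt$.

Since $\dfrac{\partial}{\partial a}\,t^{a} = t^{a} \ln t$, the $\ln t$ in the denominator cancels and
$$\frac{dI}{da} = \int_{0}^{1} -4 t^{a} \, dt = -4 \left[\frac{t^{a+1}}{a+1}\right]_0^1 = - \frac{4}{a + 1}.$$

Integrating with respect to $a$ gives $I(a) = - \log{\left(\frac{81 \left(a + 1\right)^{4}}{625} \right)} + C$.

At $a = \frac{2}{3}$ the integrand is identically $0$, so $I(\frac{2}{3}) = 0$. The closed form gives $0$, hence $C = 0$.

Setting $a = \frac{4}{3}$:
$$I = - \log{\left(\frac{2401}{625} \right)}.$$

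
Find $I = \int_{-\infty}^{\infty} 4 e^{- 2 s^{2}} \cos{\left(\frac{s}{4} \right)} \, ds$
$\frac{2 \sqrt{2} \sqrt{\pi}}{e^{\frac{1}{128}}}$

Define $I(b) = \int_{-\infty}^{\infty} 4 e^{- 2 s^{2}} \cos{\left(b s \right)} \, ds$.

Differentiating under the integral sign,
$$I'(b) = \int_{-\infty}^{\infty} - 4 s e^{- 2 s^{2}} \sin{\left(b s \right)} \, ds.$$

Integrate $\int_{-\infty}^{\infty} s \sin(b s)\, e^{- 2 s^{2}}\, ds$ by parts with $u = \sin(b s)$ and $dv = s\, e^{- 2 s^{2}}\, ds$, giving $v = - \frac{e^{- 2 s^{2}}}{4}$. The boundary term vanishes and
$$\int_{-\infty}^{\infty} s \sin(b s)\, e^{- 2 s^{2}}\, ds = \frac{b}{4} \int_{-\infty}^{\infty} \cos(b s)\, e^{- 2 s^{2}}\, ds,$$
so $I'(b) = - \frac{b}{4}\, I(b)$.

This is a separable first-order ODE; solving with the initial condition $I(0) = \int_{-\infty}^{\infty} 4 e^{- 2 s^{2}}\,ds = 2 \sqrt{2} \sqrt{\pi}$ gives
$$I(b) = 2 \sqrt{2} \sqrt{\pi} e^{- \frac{b^{2}}{8}}.$$

Setting $b = \frac{1}{4}$:
$$I = \frac{2 \sqrt{2} \sqrt{\pi}}{e^{\frac{1}{128}}}.$$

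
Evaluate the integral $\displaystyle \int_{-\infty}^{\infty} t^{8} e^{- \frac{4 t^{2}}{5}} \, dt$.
$\frac{65625 \sqrt{5} \sqrt{\pi}}{8192}$

Consider the simpler parametrised integral
$$J(a) = \int_{-\infty}^{\infty} e^{- a t^{2}} \, dt = \frac{\sqrt{\pi}}{\sqrt{a}}.$$

Differentiating under the integral sign brings down a factor of $(-t^2)$:
$$\frac{dJ}{da} = \int_{-\infty}^{\infty} - t^{2} e^{- a t^{2}} \, dt = - \frac{\sqrt{\pi}}{2 a^{\frac{3}{2}}}.$$

Repeating $4$ times in total — each differentiation brings down another $(-t^2)$ — gives
$$\frac{d^{4}J}{da^{4}} = \int_{-\infty}^{\infty} t^{8} e^{- a t^{2}} \, dt = \frac{105 \sqrt{\pi}}{16 a^{\frac{9}{2}}},$$
and the integrand here is exactly the target integrand, so $I = \frac{105 \sqrt{\pi}}{16 a^{\frac{9}{2}}}$.

Setting $a = \frac{4}{5}$:
$$I = \frac{65625 \sqrt{5} \sqrt{\pi}}{8192}.$$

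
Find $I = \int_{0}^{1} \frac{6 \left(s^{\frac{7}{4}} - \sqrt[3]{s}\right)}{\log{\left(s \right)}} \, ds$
$\log{\left(\frac{1291467969}{16777216} \right)}$

Replace the exponent $\frac{7}{4}$ by a parameter $a$: let $I(a) = \int_{0}^{1} \frac{6 \left(- \sqrt[3]{s} + s^{a}\right)}{\log{\left(s \right)}} \, ds$.

Since $\dfrac{\partial}{\partial a}\,s^{a} = s^{a} \ln s$, the $\ln s$ in the denominator cancels and
$$\frac{dI}{da} = \int_{0}^{1} 6 s^{a} \, ds = 6 \left[\frac{s^{a+1}}{a+1}\right]_0^1 = \frac{6}{a + 1}.$$

Integrating with respect to $a$ gives $I(a) = \log{\left(\frac{729 \left(a + 1\right)^{6}}{4096} \right)} + C$.

At $a = \frac{1}{3}$ the integrand is identically $0$, so $I(\frac{1}{3}) = 0$. The closed form gives $0$, hence $C = 0$.

Setting $a = \frac{7}{4}$:
$$I = \log{\left(\frac{1291467969}{16777216} \right)}.$$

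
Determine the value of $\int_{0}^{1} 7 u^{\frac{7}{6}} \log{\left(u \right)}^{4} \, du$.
$\frac{1306368}{371293}$

Start from the elementary integral
$$J(a) = \int_{0}^{1} 7 u^{a} \, du = \frac{7}{a + 1}.$$

Differentiating under the integral sign brings down a factor of $\ln u$:
$$\frac{dJ}{da} = \int_{0}^{1} 7 u^{a} \log{\left(u \right)} \, du = - \frac{7}{\left(a + 1\right)^{2}}.$$

Repeating $4$ times in total — each differentiation brings down another $\ln u$ — gives
$$\frac{d^{4}J}{da^{4}} = \int_{0}^{1} 7 u^{a} \log{\left(u \right)}^{4} \, du = \frac{168}{\left(a + 1\right)^{5}},$$
and the integrand here is exactly the target integrand, so $I = \frac{168}{\left(a + 1\right)^{5}}$.

Setting $a = \frac{7}{6}$:
$$I = \frac{1306368}{371293}.$$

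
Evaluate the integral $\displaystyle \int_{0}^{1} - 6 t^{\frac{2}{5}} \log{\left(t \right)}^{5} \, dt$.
$\frac{11250000}{117649}$

Start from the elementary integral
$$J(a) = \int_{0}^{1} - 6 t^{a} \, dt = - \frac{6}{a + 1}.$$

Differentiating under the integral sign brings down a factor of $\ln t$:
$$\frac{dJ}{da} = \int_{0}^{1} - 6 t^{a} \log{\left(t \right)} \, dt = \frac{6}{\left(a + 1\right)^{2}}.$$

Repeating $5$ times in total — each differentiation brings down another $\ln t$ — gives
$$\frac{d^{5}J}{da^{5}} = \int_{0}^{1} - 6 t^{a} \log{\left(t \right)}^{5} \, dt = \frac{720}{\left(a + 1\right)^{6}},$$
and the integrand here is exactly the target integrand, so $I = \frac{720}{\left(a + 1\right)^{6}}$.

Setting $a = \frac{2}{5}$:
$$I = \frac{11250000}{117649}.$$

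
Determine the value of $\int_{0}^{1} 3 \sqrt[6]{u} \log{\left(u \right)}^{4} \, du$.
$\frac{559872}{16807}$

Start from the elementary integral
$$J(a) = \int_{0}^{1} 3 u^{a} \, du = \frac{3}{a + 1}.$$

Differentiating under the integral sign brings down a factor of $\ln u$:
$$\frac{dJ}{da} = \int_{0}^{1} 3 u^{a} \log{\left(u \right)} \, du = - \frac{3}{\left(a + 1\right)^{2}}.$$

Repeating $4$ times in total — each differentiation brings down another $\ln u$ — gives
$$\frac{d^{4}J}{da^{4}} = \int_{0}^{1} 3 u^{a} \log{\left(u \right)}^{4} \, du = \frac{72}{\left(a + 1\right)^{5}},$$
and the integrand here is exactly the target integrand, so $I = \frac{72}{\left(a + 1\right)^{5}}$.

Setting $a = \frac{1}{6}$:
$$I = \frac{559872}{16807}.$$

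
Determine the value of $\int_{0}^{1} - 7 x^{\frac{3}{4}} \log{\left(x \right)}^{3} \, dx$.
$\frac{1536}{343}$

Begin with the known integral
$$J(a) = \int_{0}^{1} - 7 x^{a} \, dx = - \frac{7}{a + 1}.$$

Differentiating under the integral sign brings down a factor of $\ln x$:
$$\frac{dJ}{da} = \int_{0}^{1} - 7 x^{a} \log{\left(x \right)} \, dx = \frac{7}{\left(a + 1\right)^{2}}.$$

Repeating $3$ times in total — each differentiation brings down another $\ln x$ — gives
$$\frac{d^{3}J}{da^{3}} = \int_{0}^{1} - 7 x^{a} \log{\left(x \right)}^{3} \, dx = \frac{42}{\left(a + 1\right)^{4}},$$
and the integrand here is exactly the target integrand, so $I = \frac{42}{\left(a + 1\right)^{4}}$.

Setting $a = \frac{3}{4}$:
$$I = \frac{1536}{343}.$$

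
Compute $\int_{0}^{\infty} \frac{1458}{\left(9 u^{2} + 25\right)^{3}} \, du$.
$\frac{729 \pi}{25000}$

Recall the elementary integral
$$J(a) = \int_{0}^{\infty} \frac{2}{a^{2} + u^{2}} \, du = \frac{\pi}{a}.$$

Differentiating under the integral sign with respect to $a$,
$$\frac{dJ}{da} = \int_{0}^{\infty} - \frac{4 a}{\left(a^{2} + u^{2}\right)^{2}} \, du = - \frac{\pi}{a^{2}},$$
so $\int_{0}^{\infty} \frac{2}{\left(a^{2} + u^{2}\right)^{2}} \, du = \frac{\pi}{2 a^{3}}$.

Repeating — each differentiation of $1/(u^2+a^2)^j$ produces $-2ja/(u^2+a^2)^{j+1}$ — and dividing through by $-2ja$ at each step yields, after $2$ differentiations in total,
$$\int_{0}^{\infty} \frac{2}{\left(a^{2} + u^{2}\right)^{3}} \, du = \frac{3 \pi}{8 a^{5}}.$$

Setting $a = \frac{5}{3}$:
$$I = \frac{729 \pi}{25000}.$$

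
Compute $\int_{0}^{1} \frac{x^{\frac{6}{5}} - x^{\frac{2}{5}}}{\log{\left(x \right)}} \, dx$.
$- \log{\left(7 \right)} + \log{\left(11 \right)}$

Replace the exponent $\frac{2}{5}$ by a parameter $a$: let $I(a) = \int_{0}^{1} \frac{x^{\frac{6}{5}} - x^{a}}{\log{\left(x \right)}} \, dx$.

Since $\dfrac{\partial}{\partial a}\,x^{a} = x^{a} \ln x$, the $\ln x$ in the denominator cancels and
$$\frac{dI}{da} = \int_{0}^{1} -1 x^{a} \, dx = -1 \left[\frac{x^{a+1}}{a+1}\right]_0^1 = - \frac{1}{a + 1}.$$

Integrating with respect to $a$ gives $I(a) = - \log{\left(\frac{5 a}{11} + \frac{5}{11} \right)} + C$.

At $a = \frac{6}{5}$ the integrand is identically $0$, so $I(\frac{6}{5}) = 0$. The closed form gives $0$, hence $C = 0$.

Setting $a = \frac{2}{5}$:
$$I = - \log{\left(7 \right)} + \log{\left(11 \right)}.$$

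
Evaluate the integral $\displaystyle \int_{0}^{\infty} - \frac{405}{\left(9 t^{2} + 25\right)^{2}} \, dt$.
$- \frac{27 \pi}{100}$

Start from the standard arctangent integral
$$J(a) = \int_{0}^{\infty} - \frac{5}{a^{2} + t^{2}} \, dt = - \frac{5 \pi}{2 a}.$$

Differentiating under the integral sign with respect to $a$,
$$\frac{dJ}{da} = \int_{0}^{\infty} \frac{10 a}{\left(a^{2} + t^{2}\right)^{2}} \, dt = \frac{5 \pi}{2 a^{2}},$$
so $\int_{0}^{\infty} - \frac{5}{\left(a^{2} + t^{2}\right)^{2}} \, dt = - \frac{5 \pi}{4 a^{3}}$.

Setting $a = \frac{5}{3}$:
$$I = - \frac{27 \pi}{100}.$$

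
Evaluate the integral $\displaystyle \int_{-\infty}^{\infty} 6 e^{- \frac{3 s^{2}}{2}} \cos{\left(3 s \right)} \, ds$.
$\frac{2 \sqrt{6} \sqrt{\pi}}{e^{\frac{3}{2}}}$

Let $b$ denote the cosine frequency and define $I(b) = \int_{-\infty}^{\infty} 6 e^{- \frac{3 s^{2}}{2}} \cos{\left(b s \right)} \, ds$.

Differentiating under the integral sign,
$$I'(b) = \int_{-\infty}^{\infty} - 6 s e^{- \frac{3 s^{2}}{2}} \sin{\left(b s \right)} \, ds.$$

Integrate $\int_{-\infty}^{\infty} s \sin(b s)\, e^{- \frac{3 s^{2}}{2}}\, ds$ by parts with $u = \sin(b s)$ and $dv = s\, e^{- \frac{3 s^{2}}{2}}\, ds$, giving $v = - \frac{e^{- \frac{3 s^{2}}{2}}}{3}$. The boundary term vanishes and
$$\int_{-\infty}^{\infty} s \sin(b s)\, e^{- \frac{3 s^{2}}{2}}\, ds = \frac{b}{3} \int_{-\infty}^{\infty} \cos(b s)\, e^{- \frac{3 s^{2}}{2}}\, ds,$$
so $I'(b) = - \frac{b}{3}\, I(b)$.

This is a separable first-order ODE; solving with the initial condition $I(0) = \int_{-\infty}^{\infty} 6 e^{- \frac{3 s^{2}}{2}}\,ds = 2 \sqrt{6} \sqrt{\pi}$ gives
$$I(b) = 2 \sqrt{6} \sqrt{\pi} e^{- \frac{b^{2}}{6}}.$$

Setting $b = 3$:
$$I = \frac{2 \sqrt{6} \sqrt{\pi}}{e^{\frac{3}{2}}}.$$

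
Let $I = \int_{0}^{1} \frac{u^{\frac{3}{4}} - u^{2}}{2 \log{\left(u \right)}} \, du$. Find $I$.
$\log{\left(\frac{\sqrt{21}}{6} \right)}$

Consider the one-parameter family: let $I(a) = \int_{0}^{1} \frac{u^{\frac{3}{4}} - u^{a}}{2 \log{\left(u \right)}} \, du$.

Since $\dfrac{\partial}{\partial a}\,u^{a} = u^{a} \ln u$, the $\ln u$ in the denominator cancels and
$$\frac{dI}{da} = \int_{0}^{1} - \frac{1}{2} u^{a} \, du = - \frac{1}{2} \left[\frac{u^{a+1}}{a+1}\right]_0^1 = - \frac{1}{2 a + 2}.$$

Integrating with respect to $a$ gives $I(a) = - \frac{\log{\left(a + 1 \right)}}{2} - \log{\left(2 \right)} + \frac{\log{\left(7 \right)}}{2} + C$.

At $a = \frac{3}{4}$ the integrand is identically $0$, so $I(\frac{3}{4}) = 0$. The closed form gives $0$, hence $C = 0$.

Setting $a = 2$:
$$I = \log{\left(\frac{\sqrt{21}}{6} \right)}.$$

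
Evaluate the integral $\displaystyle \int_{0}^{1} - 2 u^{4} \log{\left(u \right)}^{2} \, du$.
$- \frac{4}{125}$

Start from the elementary integral
$$J(a) = \int_{0}^{1} - 2 u^{a} \, du = - \frac{2}{a + 1}.$$

Differentiating under the integral sign brings down a factor of $\ln u$:
$$\frac{dJ}{da} = \int_{0}^{1} - 2 u^{a} \log{\left(u \right)} \, du = \frac{2}{\left(a + 1\right)^{2}}.$$

Repeating twice in total — each differentiation brings down another $\ln u$ — gives
$$\frac{d^{2}J}{da^{2}} = \int_{0}^{1} - 2 u^{a} \log{\left(u \right)}^{2} \, du = - \frac{4}{\left(a + 1\right)^{3}},$$
and the integrand here is exactly the target integrand, so $I = - \frac{4}{\left(a + 1\right)^{3}}$.

Setting $a = 4$:
$$I = - \frac{4}{125}.$$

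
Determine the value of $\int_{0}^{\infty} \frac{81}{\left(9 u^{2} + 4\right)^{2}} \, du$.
$\frac{27 \pi}{32}$

Start from the standard arctangent integral
$$J(a) = \int_{0}^{\infty} \frac{1}{a^{2} + u^{2}} \, du = \frac{\pi}{2 a}.$$

Differentiating under the integral sign with respect to $a$,
$$\frac{dJ}{da} = \int_{0}^{\infty} - \frac{2 a}{\left(a^{2} + u^{2}\right)^{2}} \, du = - \frac{\pi}{2 a^{2}},$$
so $\int_{0}^{\infty} \frac{1}{\left(a^{2} + u^{2}\right)^{2}} \, du = \frac{\pi}{4 a^{3}}$.

Setting $a = \frac{2}{3}$:
$$I = \frac{27 \pi}{32}.$$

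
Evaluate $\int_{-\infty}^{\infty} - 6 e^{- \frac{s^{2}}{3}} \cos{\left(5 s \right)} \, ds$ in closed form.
$- \frac{6 \sqrt{3} \sqrt{\pi}}{e^{\frac{75}{4}}}$

Define $I(b) = \int_{-\infty}^{\infty} - 6 e^{- \frac{s^{2}}{3}} \cos{\left(b s \right)} \, ds$.

Differentiating under the integral sign,
$$I'(b) = \int_{-\infty}^{\infty} 6 s e^{- \frac{s^{2}}{3}} \sin{\left(b s \right)} \, ds.$$

Integrate $\int_{-\infty}^{\infty} s \sin(b s)\, e^{- \frac{s^{2}}{3}}\, ds$ by parts with $u = \sin(b s)$ and $dv = s\, e^{- \frac{s^{2}}{3}}\, ds$, giving $v = - \frac{3 e^{- \frac{s^{2}}{3}}}{2}$. The boundary term vanishes and
$$\int_{-\infty}^{\infty} s \sin(b s)\, e^{- \frac{s^{2}}{3}}\, ds = \frac{3 b}{2} \int_{-\infty}^{\infty} \cos(b s)\, e^{- \frac{s^{2}}{3}}\, ds,$$
so $I'(b) = - \frac{3 b}{2}\, I(b)$.

This is a separable first-order ODE; solving with the initial condition $I(0) = \int_{-\infty}^{\infty} - 6 e^{- \frac{s^{2}}{3}}\,ds = - 6 \sqrt{3} \sqrt{\pi}$ gives
$$I(b) = - 6 \sqrt{3} \sqrt{\pi} e^{- \frac{3 b^{2}}{4}}.$$

Setting $b = 5$:
$$I = - \frac{6 \sqrt{3} \sqrt{\pi}}{e^{\frac{75}{4}}}.$$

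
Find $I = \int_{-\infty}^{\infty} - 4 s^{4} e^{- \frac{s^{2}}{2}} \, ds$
$- 12 \sqrt{2} \sqrt{\pi}$

Begin with the known integral
$$J(a) = \int_{-\infty}^{\infty} - 4 e^{- a s^{2}} \, ds = - \frac{4 \sqrt{\pi}}{\sqrt{a}}.$$

Differentiating under the integral sign brings down a factor of $(-s^2)$:
$$\frac{dJ}{da} = \int_{-\infty}^{\infty} 4 s^{2} e^{- a s^{2}} \, ds = \frac{2 \sqrt{\pi}}{a^{\frac{3}{2}}}.$$

Repeating twice in total — each differentiation brings down another $(-s^2)$ — gives
$$\frac{d^{2}J}{da^{2}} = \int_{-\infty}^{\infty} - 4 s^{4} e^{- a s^{2}} \, ds = - \frac{3 \sqrt{\pi}}{a^{\frac{5}{2}}},$$
and the integrand here is exactly the target integrand, so $I = - \frac{3 \sqrt{\pi}}{a^{\frac{5}{2}}}$.

Setting $a = \frac{1}{2}$:
$$I = - 12 \sqrt{2} \sqrt{\pi}.$$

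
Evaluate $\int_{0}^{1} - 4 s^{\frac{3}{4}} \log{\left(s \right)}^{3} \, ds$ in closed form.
$\frac{6144}{2401}$

Begin with the known integral
$$J(a) = \int_{0}^{1} - 4 s^{a} \, ds = - \frac{4}{a + 1}.$$

Differentiating under the integral sign brings down a factor of $\ln s$:
$$\frac{dJ}{da} = \int_{0}^{1} - 4 s^{a} \log{\left(s \right)} \, ds = \frac{4}{\left(a + 1\right)^{2}}.$$

Repeating $3$ times in total — each differentiation brings down another $\ln s$ — gives
$$\frac{d^{3}J}{da^{3}} = \int_{0}^{1} - 4 s^{a} \log{\left(s \right)}^{3} \, ds = \frac{24}{\left(a + 1\right)^{4}},$$
and the integrand here is exactly the target integrand, so $I = \frac{24}{\left(a + 1\right)^{4}}$.

Setting $a = \frac{3}{4}$:
$$I = \frac{6144}{2401}.$$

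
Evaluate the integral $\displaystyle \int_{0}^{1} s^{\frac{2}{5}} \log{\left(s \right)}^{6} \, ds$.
$\frac{56250000}{823543}$

Begin with the known integral
$$J(a) = \int_{0}^{1} s^{a} \, ds = \frac{1}{a + 1}.$$

Differentiating under the integral sign brings down a factor of $\ln s$:
$$\frac{dJ}{da} = \int_{0}^{1} s^{a} \log{\left(s \right)} \, ds = - \frac{1}{\left(a + 1\right)^{2}}.$$

Repeating $6$ times in total — each differentiation brings down another $\ln s$ — gives
$$\frac{d^{6}J}{da^{6}} = \int_{0}^{1} s^{a} \log{\left(s \right)}^{6} \, ds = \frac{720}{\left(a + 1\right)^{7}},$$
and the integrand here is exactly the target integrand, so $I = \frac{720}{\left(a + 1\right)^{7}}$.

Setting $a = \frac{2}{5}$:
$$I = \frac{56250000}{823543}.$$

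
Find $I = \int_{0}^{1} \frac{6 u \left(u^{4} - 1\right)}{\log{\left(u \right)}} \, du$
$\log{\left(729 \right)}$

Introduce a parameter $a$ in the exponent: let $I(a) = \int_{0}^{1} \frac{6 \left(u^{5} - u^{a}\right)}{\log{\left(u \right)}} \, du$.

Since $\dfrac{\partial}{\partial a}\,u^{a} = u^{a} \ln u$, the $\ln u$ in the denominator cancels and
$$\frac{dI}{da} = \int_{0}^{1} -6 u^{a} \, du = -6 \left[\frac{u^{a+1}}{a+1}\right]_0^1 = - \frac{6}{a + 1}.$$

Integrating with respect to $a$ gives $I(a) = \log{\left(\frac{46656}{\left(a + 1\right)^{6}} \right)} + C$.

At $a = 5$ the integrand is identically $0$, so $I(5) = 0$. The closed form gives $0$, hence $C = 0$.

Setting $a = 1$:
$$I = \log{\left(729 \right)}.$$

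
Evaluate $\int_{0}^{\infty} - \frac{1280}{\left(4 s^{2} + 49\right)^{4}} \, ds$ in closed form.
$- \frac{100 \pi}{823543}$

Start from the standard arctangent integral
$$J(a) = \int_{0}^{\infty} - \frac{5}{a^{2} + s^{2}} \, ds = - \frac{5 \pi}{2 a}.$$

Differentiating under the integral sign with respect to $a$,
$$\frac{dJ}{da} = \int_{0}^{\infty} \frac{10 a}{\left(a^{2} + s^{2}\right)^{2}} \, ds = \frac{5 \pi}{2 a^{2}},$$
so $\int_{0}^{\infty} - \frac{5}{\left(a^{2} + s^{2}\right)^{2}} \, ds = - \frac{5 \pi}{4 a^{3}}$.

Repeating — each differentiation of $1/(s^2+a^2)^j$ produces $-2ja/(s^2+a^2)^{j+1}$ — and dividing through by $-2ja$ at each step yields, after $3$ differentiations in total,
$$\int_{0}^{\infty} - \frac{5}{\left(a^{2} + s^{2}\right)^{4}} \, ds = - \frac{25 \pi}{32 a^{7}}.$$

Setting $a = \frac{7}{2}$:
$$I = - \frac{100 \pi}{823543}.$$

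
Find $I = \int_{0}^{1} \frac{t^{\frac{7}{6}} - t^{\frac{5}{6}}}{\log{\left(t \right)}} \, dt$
$\log{\left(\frac{13}{11} \right)}$

Consider the one-parameter family: let $I(a) = \int_{0}^{1} \frac{- t^{\frac{5}{6}} + t^{a}}{\log{\left(t \right)}} \, dt$.

Since $\dfrac{\partial}{\partial a}\,t^{a} = t^{a} \ln t$, the $\ln t$ in the denominator cancels and
$$\frac{dI}{da} = \int_{0}^{1} t^{a} \, dt = \left[\frac{t^{a+1}}{a+1}\right]_0^1 = \frac{1}{a + 1}.$$

Integrating with respect to $a$ gives $I(a) = \log{\left(\frac{6 a}{11} + \frac{6}{11} \right)} + C$.

At $a = \frac{5}{6}$ the integrand is identically $0$, so $I(\frac{5}{6}) = 0$. The closed form gives $0$, hence $C = 0$.

Setting $a = \frac{7}{6}$:
$$I = \log{\left(\frac{13}{11} \right)}.$$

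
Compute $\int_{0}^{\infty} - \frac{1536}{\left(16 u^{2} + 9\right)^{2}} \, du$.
$- \frac{32 \pi}{9}$

Recall the elementary integral
$$J(a) = \int_{0}^{\infty} - \frac{6}{a^{2} + u^{2}} \, du = - \frac{3 \pi}{a}.$$

Differentiating under the integral sign with respect to $a$,
$$\frac{dJ}{da} = \int_{0}^{\infty} \frac{12 a}{\left(a^{2} + u^{2}\right)^{2}} \, du = \frac{3 \pi}{a^{2}},$$
so $\int_{0}^{\infty} - \frac{6}{\left(a^{2} + u^{2}\right)^{2}} \, du = - \frac{3 \pi}{2 a^{3}}$.

Setting $a = \frac{3}{4}$:
$$I = - \frac{32 \pi}{9}.$$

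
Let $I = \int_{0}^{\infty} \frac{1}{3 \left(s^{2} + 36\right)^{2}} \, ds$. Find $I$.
$\frac{\pi}{2592}$

Recall the elementary integral
$$J(a) = \int_{0}^{\infty} \frac{1}{3 \left(a^{2} + s^{2}\right)} \, ds = \frac{\pi}{6 a}.$$

Differentiating under the integral sign with respect to $a$,
$$\frac{dJ}{da} = \int_{0}^{\infty} - \frac{2 a}{3 \left(a^{2} + s^{2}\right)^{2}} \, ds = - \frac{\pi}{6 a^{2}},$$
so $\int_{0}^{\infty} \frac{1}{3 \left(a^{2} + s^{2}\right)^{2}} \, ds = \frac{\pi}{12 a^{3}}$.

Setting $a = 6$:
$$I = \frac{\pi}{2592}.$$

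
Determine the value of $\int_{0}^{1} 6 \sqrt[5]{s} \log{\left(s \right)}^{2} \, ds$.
$\frac{125}{18}$

Begin with the known integral
$$J(a) = \int_{0}^{1} 6 s^{a} \, ds = \frac{6}{a + 1}.$$

Differentiating under the integral sign brings down a factor of $\ln s$:
$$\frac{dJ}{da} = \int_{0}^{1} 6 s^{a} \log{\left(s \right)} \, ds = - \frac{6}{\left(a + 1\right)^{2}}.$$

Repeating twice in total — each differentiation brings down another $\ln s$ — gives
$$\frac{d^{2}J}{da^{2}} = \int_{0}^{1} 6 s^{a} \log{\left(s \right)}^{2} \, ds = \frac{12}{\left(a + 1\right)^{3}},$$
and the integrand here is exactly the target integrand, so $I = \frac{12}{\left(a + 1\right)^{3}}$.

Setting $a = \frac{1}{5}$:
$$I = \frac{125}{18}.$$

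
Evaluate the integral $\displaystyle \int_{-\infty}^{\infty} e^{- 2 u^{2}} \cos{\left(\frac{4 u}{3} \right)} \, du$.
$\frac{\sqrt{2} \sqrt{\pi}}{2 e^{\frac{2}{9}}}$

Define $I(b) = \int_{-\infty}^{\infty} e^{- 2 u^{2}} \cos{\left(b u \right)} \, du$.

Differentiating under the integral sign,
$$I'(b) = \int_{-\infty}^{\infty} - u e^{- 2 u^{2}} \sin{\left(b u \right)} \, du.$$

Integrate $\int_{-\infty}^{\infty} u \sin(b u)\, e^{- 2 u^{2}}\, du$ by parts with $w = \sin(b u)$ and $dv = u\, e^{- 2 u^{2}}\, du$, giving $v = - \frac{e^{- 2 u^{2}}}{4}$. The boundary term vanishes and
$$\int_{-\infty}^{\infty} u \sin(b u)\, e^{- 2 u^{2}}\, du = \frac{b}{4} \int_{-\infty}^{\infty} \cos(b u)\, e^{- 2 u^{2}}\, du,$$
so $I'(b) = - \frac{b}{4}\, I(b)$.

This is a separable first-order ODE; solving with the initial condition $I(0) = \int_{-\infty}^{\infty} e^{- 2 u^{2}}\,du = \frac{\sqrt{2} \sqrt{\pi}}{2}$ gives
$$I(b) = \frac{\sqrt{2} \sqrt{\pi} e^{- \frac{b^{2}}{8}}}{2}.$$

Setting $b = \frac{4}{3}$:
$$I = \frac{\sqrt{2} \sqrt{\pi}}{2 e^{\frac{2}{9}}}.$$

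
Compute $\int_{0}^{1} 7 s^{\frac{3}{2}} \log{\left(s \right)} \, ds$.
$- \frac{28}{25}$

Start from the elementary integral
$$J(a) = \int_{0}^{1} 7 s^{a} \, ds = \frac{7}{a + 1}.$$

Differentiating under the integral sign brings down a factor of $\ln s$:
$$\frac{dJ}{da} = \int_{0}^{1} 7 s^{a} \log{\left(s \right)} \, ds = - \frac{7}{\left(a + 1\right)^{2}}.$$

The integral on the left is $I$, so $I = - \frac{7}{\left(a + 1\right)^{2}}$.

Setting $a = \frac{3}{2}$:
$$I = - \frac{28}{25}.$$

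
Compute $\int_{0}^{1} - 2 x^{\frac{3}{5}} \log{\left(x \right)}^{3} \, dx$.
$\frac{1875}{1024}$

Consider the simpler parametrised integral
$$J(a) = \int_{0}^{1} - 2 x^{a} \, dx = - \frac{2}{a + 1}.$$

Differentiating under the integral sign brings down a factor of $\ln x$:
$$\frac{dJ}{da} = \int_{0}^{1} - 2 x^{a} \log{\left(x \right)} \, dx = \frac{2}{\left(a + 1\right)^{2}}.$$

Repeating $3$ times in total — each differentiation brings down another $\ln x$ — gives
$$\frac{d^{3}J}{da^{3}} = \int_{0}^{1} - 2 x^{a} \log{\left(x \right)}^{3} \, dx = \frac{12}{\left(a + 1\right)^{4}},$$
and the integrand here is exactly the target integrand, so $I = \frac{12}{\left(a + 1\right)^{4}}$.

Setting $a = \frac{3}{5}$:
$$I = \frac{1875}{1024}.$$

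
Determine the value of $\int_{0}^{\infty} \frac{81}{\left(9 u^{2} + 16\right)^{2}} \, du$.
$\frac{27 \pi}{256}$

Start from the standard arctangent integral
$$J(a) = \int_{0}^{\infty} \frac{1}{a^{2} + u^{2}} \, du = \frac{\pi}{2 a}.$$

Differentiating under the integral sign with respect to $a$,
$$\frac{dJ}{da} = \int_{0}^{\infty} - \frac{2 a}{\left(a^{2} + u^{2}\right)^{2}} \, du = - \frac{\pi}{2 a^{2}},$$
so $\int_{0}^{\infty} \frac{1}{\left(a^{2} + u^{2}\right)^{2}} \, du = \frac{\pi}{4 a^{3}}$.

Setting $a = \frac{4}{3}$:
$$I = \frac{27 \pi}{256}.$$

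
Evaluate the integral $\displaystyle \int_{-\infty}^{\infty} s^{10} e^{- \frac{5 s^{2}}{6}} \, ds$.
$\frac{45927 \sqrt{30} \sqrt{\pi}}{3125}$

Start from the elementary integral
$$J(a) = \int_{-\infty}^{\infty} e^{- a s^{2}} \, ds = \frac{\sqrt{\pi}}{\sqrt{a}}.$$

Differentiating under the integral sign brings down a factor of $(-s^2)$:
$$\frac{dJ}{da} = \int_{-\infty}^{\infty} - s^{2} e^{- a s^{2}} \, ds = - \frac{\sqrt{\pi}}{2 a^{\frac{3}{2}}}.$$

Repeating $5$ times in total — each differentiation brings down another $(-s^2)$ — gives
$$\frac{d^{5}J}{da^{5}} = \int_{-\infty}^{\infty} - s^{10} e^{- a s^{2}} \, ds = - \frac{945 \sqrt{\pi}}{32 a^{\frac{11}{2}}},$$
and the integrand here is $(-1)^{5}$ times the target integrand, so $I = (-1)^{5}\,\frac{d^{5}J}{da^{5}} = \frac{945 \sqrt{\pi}}{32 a^{\frac{11}{2}}}$.

Setting $a = \frac{5}{6}$:
$$I = \frac{45927 \sqrt{30} \sqrt{\pi}}{3125}.$$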